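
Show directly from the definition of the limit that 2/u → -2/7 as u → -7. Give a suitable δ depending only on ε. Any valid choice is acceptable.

Let ε > 0 be given. We seek δ > 0 such that 0 < |u + 7| < δ implies |2/u + 2/7| < ε.
|2/u + 2/7| = 2·|-7 − u|/(7·|u|) = 2|u + 7|/(7|u|).
Require δ ≤ 7/2 so that |u| > 7 − 7/2 = 7/2, hence 7|u| > 49/2.
Then |2/u + 2/7| < 2|u + 7|/(49/2), which is < ε when |u + 7| < (49/4)ε.
Take δ = min(7/2, (49/4)ε). Then 0 < |u + 7| < δ gives both |u + 7| < 7/2 and |u + 7| < (49/4)ε, so |2/u + 2/7| < ε.

δ = min(7/2, (49/4)ε)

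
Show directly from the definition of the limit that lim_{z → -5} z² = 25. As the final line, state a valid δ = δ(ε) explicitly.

Let ε > 0 be given. We seek δ > 0 with 0 < |z + 5| < δ ⇒ |z² − 25| < ε.
Factor: z² − 25 = (z + 5)(z - 5), so |z² − 25| = |z + 5|·|z - 5|.
Restrict δ ≤ 1. Then |z + 5| < 1 gives |z| < 6, so by the triangle inequality |z - 5| ≤ 6 + 5 = 11.
Hence |z² − 25| ≤ 11|z + 5|, which is < ε once |z + 5| < ε/11.
Take δ = min(1, ε/11). If 0 < |z + 5| < δ then both bounds hold and |z² − 25| ≤ 11|z + 5| < 11·(ε/11) = ε.

δ = min(1, ε/11)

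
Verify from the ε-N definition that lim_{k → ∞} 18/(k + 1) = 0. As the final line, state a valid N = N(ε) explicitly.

N = 18/ε

Fix ε > 0. For k ≥ 1, |18/(k + 1) − 0| = 18/(k + 1) ≤ 18/k.
We need 18/k < ε, i.e. k > 18/ε.
Take N = 18/ε. If k > N then |18/(k + 1)| ≤ 18/k < ε.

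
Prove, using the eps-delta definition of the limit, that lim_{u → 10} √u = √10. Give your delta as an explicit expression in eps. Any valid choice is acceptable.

Fix eps > 0. We want delta > 0 such that 0 < |u − 10| < delta implies |√u − √10| < eps.
Multiplying by the conjugate, |√u − √10| = |u − 10|/(√u + √10).
Restrict delta ≤ 10 so that |u − 10| < 10 forces u > 0, and then √u + √10 > √10.
Hence |√u − √10| < |u − 10|/√10, which is < eps once |u − 10| < √10·eps.
Take delta = min(10, √10·eps). If 0 < |u − 10| < delta then u > 0 and |√u − √10| < |u − 10|/√10 < eps.

delta = min(10, √10·eps)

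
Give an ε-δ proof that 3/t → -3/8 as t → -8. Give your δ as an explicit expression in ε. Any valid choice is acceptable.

Suppose ε > 0. We seek δ > 0 such that 0 < |t + 8| < δ implies |3/t + 3/8| < ε.
|3/t + 3/8| = 3·|-8 − t|/(8·|t|) = 3|t + 8|/(8|t|).
Require δ ≤ 4 so that |t| > 8 − 4 = 4, hence 8|t| > 32.
Then |3/t + 3/8| < 3|t + 8|/32, which is < ε when |t + 8| < (32/3)ε.
Take δ = min(4, (32/3)ε). Then 0 < |t + 8| < δ gives both |t + 8| < 4 and |t + 8| < (32/3)ε, so |3/t + 3/8| < ε.

δ = min(4, (32/3)ε)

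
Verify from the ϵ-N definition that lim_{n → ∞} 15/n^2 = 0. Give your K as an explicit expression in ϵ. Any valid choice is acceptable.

Fix ϵ > 0. For n ≥ 1, |15/n^2 − 0| = 15/n^2.
15/n^2 < ϵ ⇔ n^2 > 15/ϵ ⇔ n > (15/ϵ)^{1/2}.
Take K = (15/ϵ)^{1/2}. Then n > K implies 15/n^2 < ϵ.

K = (15/ϵ)^{1/2}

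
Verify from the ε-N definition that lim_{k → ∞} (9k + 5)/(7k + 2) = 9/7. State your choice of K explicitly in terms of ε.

Let ε > 0. For k ≥ 1, |(9k + 5)/(7k + 2) − (9/7)| = |17|/(7(7k + 2)) = 17/(7(7k + 2)).
Since 7k + 2 ≥ 7k for k ≥ 1, this is ≤ 17/(7·7k) = (17/49)/k.
So |(9k + 5)/(7k + 2) − (9/7)| < ε whenever k > (17/49)/ε.
Take K = (17/49)/ε. If k > K then |(9k + 5)/(7k + 2) − (9/7)| ≤ (17/49)/k < ε.

K = (17/49)/ε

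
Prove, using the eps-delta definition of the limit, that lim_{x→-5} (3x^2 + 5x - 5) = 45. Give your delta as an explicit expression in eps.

delta = min(2, eps/31)

Suppose eps > 0. We want delta > 0 such that 0 < |x + 5| < delta implies |(3x^2 + 5x - 5) − 45| < eps.
(3x^2 + 5x - 5) − 45 = 3x^2 + 5x - 50 = (x + 5)(3x - 10).
So |(3x^2 + 5x - 5) − 45| = |x + 5|·|3x - 10|.
Assume first that |x + 5| < 2, so |x| < 7. Then |3x - 10| ≤ 3·7 + 10 = 31.
Hence |(3x^2 + 5x - 5) − 45| ≤ 31|x + 5| < eps provided |x + 5| < eps/31.
Choosing delta = min(2, eps/31) ensures both conditions, hence |(3x^2 + 5x - 5) − 45| < eps.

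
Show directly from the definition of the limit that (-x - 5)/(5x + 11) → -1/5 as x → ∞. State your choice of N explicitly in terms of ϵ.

Fix ϵ > 0. We seek N > 0 such that x > N implies |(-x - 5)/(5x + 11) + 1/5| < ϵ.
(-x - 5)/(5x + 11) + 1/5 = (5(-x - 5) − (-1)(5x + 11)) / (5(5x + 11)) = -14/(5(5x + 11)).
For x > 0 we have 5x + 11 > 5x, so |(-x - 5)/(5x + 11) + 1/5| = 14/(5(5x + 11)) < 14/(5·5x) = (14/25)/x.
Thus |(-x - 5)/(5x + 11) + 1/5| < ϵ whenever x > (14/25)/ϵ.
Take N = (14/25)/ϵ. If x > N then |(-x - 5)/(5x + 11) + 1/5| < (14/25)/x < ϵ.

N = (14/25)/ϵ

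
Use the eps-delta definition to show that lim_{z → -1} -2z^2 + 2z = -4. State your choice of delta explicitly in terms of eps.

delta = min(1, eps/8)

Let eps > 0. We want delta > 0 such that 0 < |z + 1| < delta implies |(-2z^2 + 2z) + 4| < eps.
(-2z^2 + 2z) + 4 = -2z^2 + 2z + 4 = (z + 1)(-2z + 4).
So |(-2z^2 + 2z) + 4| = |z + 1|·|-2z + 4|.
Assume first that |z + 1| < 1, so |z| < 2. Then |-2z + 4| ≤ 2·2 + 4 = 8.
Hence |(-2z^2 + 2z) + 4| ≤ 8|z + 1| < eps provided |z + 1| < eps/8.
Choosing delta = min(1, eps/8) ensures both conditions, hence |(-2z^2 + 2z) + 4| < eps.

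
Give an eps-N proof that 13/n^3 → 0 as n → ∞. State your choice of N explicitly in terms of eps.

Let eps > 0 be given. For n ≥ 1, |13/n^3 − 0| = 13/n^3.
13/n^3 < eps ⇔ n^3 > 13/eps ⇔ n > (13/eps)^{1/3}.
Take N = (13/eps)^{1/3}. Then n > N implies 13/n^3 < eps.

N = (13/eps)^{1/3}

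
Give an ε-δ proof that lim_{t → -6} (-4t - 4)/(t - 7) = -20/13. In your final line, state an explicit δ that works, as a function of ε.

Suppose ε > 0. We want δ > 0 with 0 < |t + 6| < δ ⇒ |(-4t - 4)/(t - 7) + 20/13| < ε.
Combining over a common denominator, (-4t - 4)/(t - 7) + 20/13 = [(-4t - 4)·(-13) − 20·(t - 7)] / [(-13)·(t - 7)] = 32(t + 6) / ((-13)(t - 7)).
So |(-4t - 4)/(t - 7) + 20/13| = 32|t + 6| / (13·|t − 7|).
Restrict δ ≤ 13/2. Then |t + 6| < 13/2 gives |t − 7| = |(t + 6) + (-13)| ≥ 13 − 13/2 = 13/2.
Hence |(-4t - 4)/(t - 7) + 20/13| < 32|t + 6|/(13·(13/2)) = (64/169)|t + 6|, which is < ε once |t + 6| < (169/64)ε.
Take δ = min(13/2, (169/64)ε). Then 0 < |t + 6| < δ forces both bounds, so |(-4t - 4)/(t - 7) + 20/13| < ε.

δ = min(13/2, (169/64)ε)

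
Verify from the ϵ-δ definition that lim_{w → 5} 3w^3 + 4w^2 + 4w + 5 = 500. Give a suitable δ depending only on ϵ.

δ = min(2, ϵ/379)

Fix ϵ > 0. We want δ > 0 such that 0 < |w − 5| < δ implies |(3w^3 + 4w^2 + 4w + 5) − 500| < ϵ.
(3w^3 + 4w^2 + 4w + 5) − 500 = 3w^3 + 4w^2 + 4w - 495 = (w − 5)(3w^2 + 19w + 99).
So |(3w^3 + 4w^2 + 4w + 5) − 500| = |w − 5|·|3w^2 + 19w + 99|.
Require δ ≤ 2. Then |w − 5| < 2 gives |w| < 7, and by the triangle inequality |3w^2 + 19w + 99| ≤ 3·7^2 + 19·7 + 99 = 379.
Hence |(3w^3 + 4w^2 + 4w + 5) − 500| ≤ 379|w − 5| < ϵ provided |w − 5| < ϵ/379.
Take δ = min(2, ϵ/379). Then 0 < |w − 5| < δ gives both |w − 5| < 2 and |w − 5| < ϵ/379, so |(3w^3 + 4w^2 + 4w + 5) − 500| < ϵ.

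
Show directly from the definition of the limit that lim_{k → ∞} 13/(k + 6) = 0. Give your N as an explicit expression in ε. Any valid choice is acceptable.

N = 13/ε

Let ε > 0 be given. For k ≥ 1, |13/(k + 6) − 0| = 13/(k + 6) ≤ 13/k.
We need 13/k < ε, i.e. k > 13/ε.
Take N = 13/ε. If k > N then |13/(k + 6)| ≤ 13/k < ε.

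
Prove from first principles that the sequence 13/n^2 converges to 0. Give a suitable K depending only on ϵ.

K = (13/ϵ)^{1/2}

Fix ϵ > 0. For n ≥ 1, |13/n^2 − 0| = 13/n^2.
13/n^2 < ϵ ⇔ n^2 > 13/ϵ ⇔ n > (13/ϵ)^{1/2}.
Take K = (13/ϵ)^{1/2}. Then n > K implies 13/n^2 < ϵ.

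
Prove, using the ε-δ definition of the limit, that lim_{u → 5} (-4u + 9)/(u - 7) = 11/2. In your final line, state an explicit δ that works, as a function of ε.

δ = min(1, (2/19)ε)

Fix ε > 0. We want δ > 0 with 0 < |u − 5| < δ ⇒ |(-4u + 9)/(u - 7) − (11/2)| < ε.
Combining over a common denominator, (-4u + 9)/(u - 7) − (11/2) = [(-4u + 9)·(-2) − (-11)·(u - 7)] / [(-2)·(u - 7)] = 19(u − 5) / ((-2)(u - 7)).
So |(-4u + 9)/(u - 7) − (11/2)| = 19|u − 5| / (2·|u − 7|).
Restrict δ ≤ 1. Then |u − 5| < 1 gives |u − 7| = |(u − 5) + (-2)| ≥ 2 − 1 = 1.
Hence |(-4u + 9)/(u - 7) − (11/2)| < 19|u − 5|/(2·1) = (19/2)|u − 5|, which is < ε once |u − 5| < (2/19)ε.
Take δ = min(1, (2/19)ε). Then 0 < |u − 5| < δ forces both bounds, so |(-4u + 9)/(u - 7) − (11/2)| < ε.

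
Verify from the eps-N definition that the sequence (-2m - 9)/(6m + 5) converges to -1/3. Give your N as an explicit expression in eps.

Let eps > 0. For m ≥ 1, |(-2m - 9)/(6m + 5) + 1/3| = |-44|/(6(6m + 5)) = 44/(6(6m + 5)).
Since 6m + 5 ≥ 6m for m ≥ 1, this is ≤ 44/(6·6m) = (11/9)/m.
So |(-2m - 9)/(6m + 5) + 1/3| < eps whenever m > (11/9)/eps.
Take N = (11/9)/eps. If m > N then |(-2m - 9)/(6m + 5) + 1/3| ≤ (11/9)/m < eps.

N = (11/9)/eps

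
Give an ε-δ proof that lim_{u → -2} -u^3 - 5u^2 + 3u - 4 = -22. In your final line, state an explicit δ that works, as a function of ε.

δ = min(2, ε/37)

Suppose ε > 0. We want δ > 0 such that 0 < |u + 2| < δ implies |(-u^3 - 5u^2 + 3u - 4) + 22| < ε.
(-u^3 - 5u^2 + 3u - 4) + 22 = -u^3 - 5u^2 + 3u + 18 = (u + 2)(-u^2 - 3u + 9).
So |(-u^3 - 5u^2 + 3u - 4) + 22| = |u + 2|·|-u^2 - 3u + 9|.
Assume first that |u + 2| < 2, so |u| < 4. Then |-u^2 - 3u + 9| ≤ 4^2 + 3·4 + 9 = 37.
Hence |(-u^3 - 5u^2 + 3u - 4) + 22| ≤ 37|u + 2| < ε provided |u + 2| < ε/37.
Choosing δ = min(2, ε/37) ensures both conditions, hence |(-u^3 - 5u^2 + 3u - 4) + 22| < ε.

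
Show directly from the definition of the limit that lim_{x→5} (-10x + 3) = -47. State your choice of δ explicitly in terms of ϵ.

Fix ϵ > 0. We need δ > 0 so that 0 < |x − 5| < δ implies |(-10x + 3) + 47| < ϵ.
Since (-10x + 3) + 47 = -10(x − 5), we have |(-10x + 3) + 47| = 10|x − 5|.
So 10|x − 5| < ϵ exactly when |x − 5| < ϵ/10.
Choosing δ = ϵ/10 gives |(-10x + 3) + 47| = 10|x − 5| < ϵ whenever |x − 5| < δ.

δ = ϵ/10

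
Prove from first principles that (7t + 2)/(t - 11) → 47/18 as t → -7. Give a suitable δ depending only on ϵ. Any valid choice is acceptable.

Fix ϵ > 0. We want δ > 0 with 0 < |t + 7| < δ ⇒ |(7t + 2)/(t - 11) − (47/18)| < ϵ.
Combining over a common denominator, (7t + 2)/(t - 11) − (47/18) = [(7t + 2)·(-18) − (-47)·(t - 11)] / [(-18)·(t - 11)] = -79(t + 7) / ((-18)(t - 11)).
So |(7t + 2)/(t - 11) − (47/18)| = 79|t + 7| / (18·|t − 11|).
Require δ ≤ 9, so |t − 11| ≥ |-18| − |t + 7| > 18 − 9 = 9.
Hence |(7t + 2)/(t - 11) − (47/18)| < 79|t + 7|/(18·9) = (79/162)|t + 7|, which is < ϵ once |t + 7| < (162/79)ϵ.
Take δ = min(9, (162/79)ϵ). Then 0 < |t + 7| < δ forces both bounds, so |(7t + 2)/(t - 11) − (47/18)| < ϵ.

δ = min(9, (162/79)ϵ)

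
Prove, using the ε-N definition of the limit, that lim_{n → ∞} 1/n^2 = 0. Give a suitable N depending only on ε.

N = (1/ε)^{1/2}

Let ε > 0 be given. For n ≥ 1, |1/n^2 − 0| = 1/n^2.
1/n^2 < ε ⇔ n^2 > 1/ε ⇔ n > (1/ε)^{1/2}.
Take N = (1/ε)^{1/2}. Then n > N implies 1/n^2 < ε.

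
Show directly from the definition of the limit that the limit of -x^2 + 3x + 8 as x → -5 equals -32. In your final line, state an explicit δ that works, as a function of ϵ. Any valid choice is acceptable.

δ = min(1, ϵ/14)

Let ϵ > 0. We want δ > 0 such that 0 < |x + 5| < δ implies |(-x^2 + 3x + 8) + 32| < ϵ.
(-x^2 + 3x + 8) + 32 = -x^2 + 3x + 40 = (x + 5)(-x + 8).
So |(-x^2 + 3x + 8) + 32| = |x + 5|·|-x + 8|.
Assume first that |x + 5| < 1, so |x| < 6. Then |-x + 8| ≤ 6 + 8 = 14.
Hence |(-x^2 + 3x + 8) + 32| ≤ 14|x + 5| < ϵ provided |x + 5| < ϵ/14.
Take δ = min(1, ϵ/14). Then 0 < |x + 5| < δ gives both |x + 5| < 1 and |x + 5| < ϵ/14, so |(-x^2 + 3x + 8) + 32| < ϵ.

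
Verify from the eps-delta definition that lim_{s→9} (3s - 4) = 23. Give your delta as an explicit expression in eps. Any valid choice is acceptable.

delta = eps/3

Let eps > 0. We need delta > 0 so that 0 < |s − 9| < delta implies |(3s - 4) − 23| < eps.
|(3s - 4) − 23| = |3s - 27| = 3|s − 9|.
So 3|s − 9| < eps exactly when |s − 9| < eps/3.
Take delta = eps/3. If 0 < |s − 9| < delta then |(3s - 4) − 23| = 3|s − 9| < 3·(eps/3) = eps.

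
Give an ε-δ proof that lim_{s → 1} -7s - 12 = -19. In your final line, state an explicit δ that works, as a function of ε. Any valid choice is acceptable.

Fix ε > 0. We need δ > 0 so that 0 < |s − 1| < δ implies |(-7s - 12) + 19| < ε.
|(-7s - 12) + 19| = |-7s + 7| = 7|s − 1|.
Thus it suffices that |s − 1| < ε/7.
Take δ = ε/7. If 0 < |s − 1| < δ then |(-7s - 12) + 19| = 7|s − 1| < 7·(ε/7) = ε.

δ = ε/7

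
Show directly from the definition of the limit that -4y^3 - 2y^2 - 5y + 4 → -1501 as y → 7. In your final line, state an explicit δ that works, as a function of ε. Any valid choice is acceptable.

Fix ε > 0. We want δ > 0 such that 0 < |y − 7| < δ implies |(-4y^3 - 2y^2 - 5y + 4) + 1501| < ε.
(-4y^3 - 2y^2 - 5y + 4) + 1501 = -4y^3 - 2y^2 - 5y + 1505 = (y − 7)(-4y^2 - 30y - 215).
So |(-4y^3 - 2y^2 - 5y + 4) + 1501| = |y − 7|·|-4y^2 - 30y - 215|.
Assume first that |y − 7| < 2, so |y| < 9. Then |-4y^2 - 30y - 215| ≤ 4·9^2 + 30·9 + 215 = 809.
Hence |(-4y^3 - 2y^2 - 5y + 4) + 1501| ≤ 809|y − 7| < ε provided |y − 7| < ε/809.
Choosing δ = min(2, ε/809) ensures both conditions, hence |(-4y^3 - 2y^2 - 5y + 4) + 1501| < ε.

δ = min(2, ε/809)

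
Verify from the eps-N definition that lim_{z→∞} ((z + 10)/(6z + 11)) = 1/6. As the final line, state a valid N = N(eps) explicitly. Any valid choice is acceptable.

N = (49/36)/eps

Let eps > 0 be given. We seek N > 0 such that z > N implies |(z + 10)/(6z + 11) − (1/6)| < eps.
(z + 10)/(6z + 11) − (1/6) = (6(z + 10) − (6z + 11)) / (6(6z + 11)) = 49/(6(6z + 11)).
For z > 0 we have 6z + 11 > 6z, so |(z + 10)/(6z + 11) − (1/6)| = 49/(6(6z + 11)) < 49/(6·6z) = (49/36)/z.
Thus |(z + 10)/(6z + 11) − (1/6)| < eps whenever z > (49/36)/eps.
Take N = (49/36)/eps. If z > N then |(z + 10)/(6z + 11) − (1/6)| < (49/36)/z < eps.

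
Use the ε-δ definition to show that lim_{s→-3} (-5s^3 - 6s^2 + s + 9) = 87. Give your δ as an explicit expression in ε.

δ = min(2, ε/196)

Fix ε > 0. We want δ > 0 such that 0 < |s + 3| < δ implies |(-5s^3 - 6s^2 + s + 9) − 87| < ε.
(-5s^3 - 6s^2 + s + 9) − 87 = -5s^3 - 6s^2 + s - 78 = (s + 3)(-5s^2 + 9s - 26).
So |(-5s^3 - 6s^2 + s + 9) − 87| = |s + 3|·|-5s^2 + 9s - 26|.
Require δ ≤ 2. Then |s + 3| < 2 gives |s| < 5, and by the triangle inequality |-5s^2 + 9s - 26| ≤ 5·5^2 + 9·5 + 26 = 196.
Hence |(-5s^3 - 6s^2 + s + 9) − 87| ≤ 196|s + 3| < ε provided |s + 3| < ε/196.
Take δ = min(2, ε/196). Then 0 < |s + 3| < δ gives both |s + 3| < 2 and |s + 3| < ε/196, so |(-5s^3 - 6s^2 + s + 9) − 87| < ε.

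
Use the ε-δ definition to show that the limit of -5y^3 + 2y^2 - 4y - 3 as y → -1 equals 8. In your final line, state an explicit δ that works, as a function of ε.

δ = min(1, ε/45)

Let ε > 0 be given. We want δ > 0 such that 0 < |y + 1| < δ implies |(-5y^3 + 2y^2 - 4y - 3) − 8| < ε.
(-5y^3 + 2y^2 - 4y - 3) − 8 = -5y^3 + 2y^2 - 4y - 11 = (y + 1)(-5y^2 + 7y - 11).
So |(-5y^3 + 2y^2 - 4y - 3) − 8| = |y + 1|·|-5y^2 + 7y - 11|.
Require δ ≤ 1. Then |y + 1| < 1 gives |y| < 2, and by the triangle inequality |-5y^2 + 7y - 11| ≤ 5·2^2 + 7·2 + 11 = 45.
Hence |(-5y^3 + 2y^2 - 4y - 3) − 8| ≤ 45|y + 1| < ε provided |y + 1| < ε/45.
Take δ = min(1, ε/45). Then 0 < |y + 1| < δ gives both |y + 1| < 1 and |y + 1| < ε/45, so |(-5y^3 + 2y^2 - 4y - 3) − 8| < ε.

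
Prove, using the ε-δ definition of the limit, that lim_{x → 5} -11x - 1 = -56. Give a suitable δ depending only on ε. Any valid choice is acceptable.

Suppose ε > 0. We need δ > 0 so that 0 < |x − 5| < δ implies |(-11x - 1) + 56| < ε.
Since (-11x - 1) + 56 = -11(x − 5), we have |(-11x - 1) + 56| = 11|x − 5|.
So 11|x − 5| < ε exactly when |x − 5| < ε/11.
Choosing δ = ε/11 gives |(-11x - 1) + 56| = 11|x − 5| < ε whenever |x − 5| < δ.

δ = ε/11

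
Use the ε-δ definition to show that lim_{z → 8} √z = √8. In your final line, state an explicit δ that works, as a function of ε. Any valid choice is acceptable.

Let ε > 0 be given. We want δ > 0 such that 0 < |z − 8| < δ implies |√z − √8| < ε.
Rationalise: √z − √8 = (z − 8)/(√z + √8), so |√z − √8| = |z − 8|/(√z + √8).
Restrict δ ≤ 8 so that |z − 8| < 8 forces z > 0, and then √z + √8 > √8.
Hence |√z − √8| < |z − 8|/√8, which is < ε once |z − 8| < √8·ε.
Take δ = min(8, √8·ε). If 0 < |z − 8| < δ then z > 0 and |√z − √8| < |z − 8|/√8 < ε.

δ = min(8, √8·ε)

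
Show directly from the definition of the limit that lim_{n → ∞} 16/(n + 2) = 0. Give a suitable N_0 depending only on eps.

Let eps > 0. For n ≥ 1, |16/(n + 2) − 0| = 16/(n + 2) ≤ 16/n.
We need 16/n < eps, i.e. n > 16/eps.
Take N_0 = 16/eps. If n > N_0 then |16/(n + 2)| ≤ 16/n < eps.

N_0 = 16/eps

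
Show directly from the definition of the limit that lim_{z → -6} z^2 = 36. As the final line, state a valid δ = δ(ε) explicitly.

δ = min(1, ε/13)

Suppose ε > 0. We seek δ > 0 with 0 < |z + 6| < δ ⇒ |z^2 − 36| < ε.
Factor: z^2 − 36 = (z + 6)(z - 6), so |z^2 − 36| = |z + 6|·|z - 6|.
Impose δ ≤ 1 so that |z| < 7; then |z - 6| ≤ 13.
Hence |z^2 − 36| ≤ 13|z + 6|, which is < ε once |z + 6| < ε/13.
Take δ = min(1, ε/13). If 0 < |z + 6| < δ then both bounds hold and |z^2 − 36| ≤ 13|z + 6| < 13·(ε/13) = ε.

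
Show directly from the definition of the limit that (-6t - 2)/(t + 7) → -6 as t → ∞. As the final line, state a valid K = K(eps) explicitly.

Let eps > 0. We seek K > 0 such that t > K implies |(-6t - 2)/(t + 7) + 6| < eps.
(-6t - 2)/(t + 7) + 6 = ((-6t - 2) − (-6)(t + 7)) / ((t + 7)) = 40/((t + 7)).
For t > 0 we have t + 7 > t, so |(-6t - 2)/(t + 7) + 6| = 40/((t + 7)) < 40/(t) = 40/t.
Thus |(-6t - 2)/(t + 7) + 6| < eps whenever t > 40/eps.
Take K = 40/eps. If t > K then |(-6t - 2)/(t + 7) + 6| < 40/t < eps.

K = 40/eps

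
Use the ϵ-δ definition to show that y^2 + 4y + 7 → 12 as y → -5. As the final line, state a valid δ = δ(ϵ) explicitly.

δ = min(1, ϵ/7)

Let ϵ > 0 be given. We want δ > 0 such that 0 < |y + 5| < δ implies |(y^2 + 4y + 7) − 12| < ϵ.
(y^2 + 4y + 7) − 12 = y^2 + 4y - 5 = (y + 5)(y - 1).
So |(y^2 + 4y + 7) − 12| = |y + 5|·|y - 1|.
Require δ ≤ 1. Then |y + 5| < 1 gives |y| < 6, and by the triangle inequality |y - 1| ≤ 6 + 1 = 7.
Hence |(y^2 + 4y + 7) − 12| ≤ 7|y + 5| < ϵ provided |y + 5| < ϵ/7.
Choosing δ = min(1, ϵ/7) ensures both conditions, hence |(y^2 + 4y + 7) − 12| < ϵ.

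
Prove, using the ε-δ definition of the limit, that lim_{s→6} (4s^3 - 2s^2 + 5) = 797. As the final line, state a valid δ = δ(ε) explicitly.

Fix ε > 0. We want δ > 0 such that 0 < |s − 6| < δ implies |(4s^3 - 2s^2 + 5) − 797| < ε.
(4s^3 - 2s^2 + 5) − 797 = 4s^3 - 2s^2 - 792 = (s − 6)(4s^2 + 22s + 132).
So |(4s^3 - 2s^2 + 5) − 797| = |s − 6|·|4s^2 + 22s + 132|.
Assume first that |s − 6| < 1, so |s| < 7. Then |4s^2 + 22s + 132| ≤ 4·7^2 + 22·7 + 132 = 482.
Hence |(4s^3 - 2s^2 + 5) − 797| ≤ 482|s − 6| < ε provided |s − 6| < ε/482.
Choosing δ = min(1, ε/482) ensures both conditions, hence |(4s^3 - 2s^2 + 5) − 797| < ε.

δ = min(1, ε/482)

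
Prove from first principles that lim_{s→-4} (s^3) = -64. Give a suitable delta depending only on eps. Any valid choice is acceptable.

delta = min(2, eps/76)

Fix eps > 0. We seek delta > 0 with 0 < |s + 4| < delta ⇒ |s^3 + 64| < eps.
Factor: s^3 + 64 = (s + 4)(s^2 - 4s + 16), so |s^3 + 64| = |s + 4|·|s^2 - 4s + 16|.
Impose delta ≤ 2 so that |s| < 6; then |s^2 - 4s + 16| ≤ 76.
Hence |s^3 + 64| ≤ 76|s + 4|, which is < eps once |s + 4| < eps/76.
Take delta = min(2, eps/76). If 0 < |s + 4| < delta then both bounds hold and |s^3 + 64| ≤ 76|s + 4| < 76·(eps/76) = eps.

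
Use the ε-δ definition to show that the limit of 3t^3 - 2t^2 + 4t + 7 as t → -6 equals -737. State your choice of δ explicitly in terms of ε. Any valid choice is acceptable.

δ = min(1, ε/411)

Fix ε > 0. We want δ > 0 such that 0 < |t + 6| < δ implies |(3t^3 - 2t^2 + 4t + 7) + 737| < ε.
(3t^3 - 2t^2 + 4t + 7) + 737 = 3t^3 - 2t^2 + 4t + 744 = (t + 6)(3t^2 - 20t + 124).
So |(3t^3 - 2t^2 + 4t + 7) + 737| = |t + 6|·|3t^2 - 20t + 124|.
Require δ ≤ 1. Then |t + 6| < 1 gives |t| < 7, and by the triangle inequality |3t^2 - 20t + 124| ≤ 3·7^2 + 20·7 + 124 = 411.
Hence |(3t^3 - 2t^2 + 4t + 7) + 737| ≤ 411|t + 6| < ε provided |t + 6| < ε/411.
Take δ = min(1, ε/411). Then 0 < |t + 6| < δ gives both |t + 6| < 1 and |t + 6| < ε/411, so |(3t^3 - 2t^2 + 4t + 7) + 737| < ε.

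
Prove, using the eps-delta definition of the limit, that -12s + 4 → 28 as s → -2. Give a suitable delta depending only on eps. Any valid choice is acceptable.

Let eps > 0. We need delta > 0 so that 0 < |s + 2| < delta implies |(-12s + 4) − 28| < eps.
Since (-12s + 4) − 28 = -12(s + 2), we have |(-12s + 4) − 28| = 12|s + 2|.
So 12|s + 2| < eps exactly when |s + 2| < eps/12.
Choosing delta = eps/12 gives |(-12s + 4) − 28| = 12|s + 2| < eps whenever |s + 2| < delta.

delta = eps/12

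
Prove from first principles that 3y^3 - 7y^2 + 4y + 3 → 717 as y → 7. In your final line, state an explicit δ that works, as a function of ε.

δ = min(1, ε/406)

Let ε > 0 be given. We want δ > 0 such that 0 < |y − 7| < δ implies |(3y^3 - 7y^2 + 4y + 3) − 717| < ε.
(3y^3 - 7y^2 + 4y + 3) − 717 = 3y^3 - 7y^2 + 4y - 714 = (y − 7)(3y^2 + 14y + 102).
So |(3y^3 - 7y^2 + 4y + 3) − 717| = |y − 7|·|3y^2 + 14y + 102|.
Assume first that |y − 7| < 1, so |y| < 8. Then |3y^2 + 14y + 102| ≤ 3·8^2 + 14·8 + 102 = 406.
Hence |(3y^3 - 7y^2 + 4y + 3) − 717| ≤ 406|y − 7| < ε provided |y − 7| < ε/406.
Take δ = min(1, ε/406). Then 0 < |y − 7| < δ gives both |y − 7| < 1 and |y − 7| < ε/406, so |(3y^3 - 7y^2 + 4y + 3) − 717| < ε.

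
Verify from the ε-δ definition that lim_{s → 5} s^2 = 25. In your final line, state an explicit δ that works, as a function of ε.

Let ε > 0. We seek δ > 0 with 0 < |s − 5| < δ ⇒ |s^2 − 25| < ε.
Factor: s^2 − 25 = (s − 5)(s + 5), so |s^2 − 25| = |s − 5|·|s + 5|.
Restrict δ ≤ 1. Then |s − 5| < 1 gives |s| < 6, so by the triangle inequality |s + 5| ≤ 6 + 5 = 11.
Hence |s^2 − 25| ≤ 11|s − 5|, which is < ε once |s − 5| < ε/11.
Take δ = min(1, ε/11). If 0 < |s − 5| < δ then both bounds hold and |s^2 − 25| ≤ 11|s − 5| < 11·(ε/11) = ε.

δ = min(1, ε/11)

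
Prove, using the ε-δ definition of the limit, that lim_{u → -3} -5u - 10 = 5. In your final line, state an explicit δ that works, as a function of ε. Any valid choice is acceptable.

Let ε > 0. We need δ > 0 so that 0 < |u + 3| < δ implies |(-5u - 10) − 5| < ε.
Since (-5u - 10) − 5 = -5(u + 3), we have |(-5u - 10) − 5| = 5|u + 3|.
Thus it suffices that |u + 3| < ε/5.
Choosing δ = ε/5 gives |(-5u - 10) − 5| = 5|u + 3| < ε whenever |u + 3| < δ.

δ = ε/5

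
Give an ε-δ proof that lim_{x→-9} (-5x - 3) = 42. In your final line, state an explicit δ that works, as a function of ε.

δ = ε/5

Fix ε > 0. We need δ > 0 so that 0 < |x + 9| < δ implies |(-5x - 3) − 42| < ε.
|(-5x - 3) − 42| = |-5x - 45| = 5|x + 9|.
So 5|x + 9| < ε exactly when |x + 9| < ε/5.
Choosing δ = ε/5 gives |(-5x - 3) − 42| = 5|x + 9| < ε whenever |x + 9| < δ.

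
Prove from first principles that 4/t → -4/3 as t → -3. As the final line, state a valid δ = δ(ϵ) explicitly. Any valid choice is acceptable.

Fix ϵ > 0. We seek δ > 0 such that 0 < |t + 3| < δ implies |4/t + 4/3| < ϵ.
|4/t + 4/3| = 4·|-3 − t|/(3·|t|) = 4|t + 3|/(3|t|).
Restrict δ ≤ 3/2. Then |t + 3| < 3/2 gives |t| > 3/2, so 3|t| > 9/2.
Then |4/t + 4/3| < 4|t + 3|/(9/2), which is < ϵ when |t + 3| < (9/8)ϵ.
Take δ = min(3/2, (9/8)ϵ). Then 0 < |t + 3| < δ gives both |t + 3| < 3/2 and |t + 3| < (9/8)ϵ, so |4/t + 4/3| < ϵ.

δ = min(3/2, (9/8)ϵ)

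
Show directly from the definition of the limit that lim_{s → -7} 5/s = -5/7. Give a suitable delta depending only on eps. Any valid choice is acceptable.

delta = min(7/2, (49/10)eps)

Let eps > 0 be given. We seek delta > 0 such that 0 < |s + 7| < delta implies |5/s + 5/7| < eps.
|5/s + 5/7| = 5·|-7 − s|/(7·|s|) = 5|s + 7|/(7|s|).
Restrict delta ≤ 7/2. Then |s + 7| < 7/2 gives |s| > 7/2, so 7|s| > 49/2.
Then |5/s + 5/7| < 5|s + 7|/(49/2), which is < eps when |s + 7| < (49/10)eps.
Take delta = min(7/2, (49/10)eps). Then 0 < |s + 7| < delta gives both |s + 7| < 7/2 and |s + 7| < (49/10)eps, so |5/s + 5/7| < eps.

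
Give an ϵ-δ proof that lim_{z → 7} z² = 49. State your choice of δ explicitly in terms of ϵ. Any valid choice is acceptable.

δ = min(1, ϵ/15)

Fix ϵ > 0. We seek δ > 0 with 0 < |z − 7| < δ ⇒ |z² − 49| < ϵ.
Factor: z² − 49 = (z − 7)(z + 7), so |z² − 49| = |z − 7|·|z + 7|.
Restrict δ ≤ 1. Then |z − 7| < 1 gives |z| < 8, so by the triangle inequality |z + 7| ≤ 8 + 7 = 15.
Hence |z² − 49| ≤ 15|z − 7|, which is < ϵ once |z − 7| < ϵ/15.
Take δ = min(1, ϵ/15). If 0 < |z − 7| < δ then both bounds hold and |z² − 49| ≤ 15|z − 7| < 15·(ϵ/15) = ϵ.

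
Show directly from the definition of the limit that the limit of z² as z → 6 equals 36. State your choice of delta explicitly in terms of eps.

delta = min(2, eps/14)

Fix eps > 0. We seek delta > 0 with 0 < |z − 6| < delta ⇒ |z² − 36| < eps.
Factor: z² − 36 = (z − 6)(z + 6), so |z² − 36| = |z − 6|·|z + 6|.
Restrict delta ≤ 2. Then |z − 6| < 2 gives |z| < 8, so by the triangle inequality |z + 6| ≤ 8 + 6 = 14.
Hence |z² − 36| ≤ 14|z − 6|, which is < eps once |z − 6| < eps/14.
Take delta = min(2, eps/14). If 0 < |z − 6| < delta then both bounds hold and |z² − 36| ≤ 14|z − 6| < 14·(eps/14) = eps.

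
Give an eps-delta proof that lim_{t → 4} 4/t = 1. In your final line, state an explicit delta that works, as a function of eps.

Suppose eps > 0. We seek delta > 0 such that 0 < |t − 4| < delta implies |4/t − 1| < eps.
|4/t − 1| = 4·|4 − t|/(4·|t|) = 4|t − 4|/(4|t|).
Require delta ≤ 2 so that |t| > 4 − 2 = 2, hence 4|t| > 8.
Then |4/t − 1| < 4|t − 4|/8, which is < eps when |t − 4| < 2eps.
Take delta = min(2, 2eps). Then 0 < |t − 4| < delta gives both |t − 4| < 2 and |t − 4| < 2eps, so |4/t − 1| < eps.

delta = min(2, 2eps)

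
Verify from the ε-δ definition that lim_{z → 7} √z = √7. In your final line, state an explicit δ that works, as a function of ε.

δ = min(7, √7·ε)

Fix ε > 0. We want δ > 0 such that 0 < |z − 7| < δ implies |√z − √7| < ε.
Rationalise: √z − √7 = (z − 7)/(√z + √7), so |√z − √7| = |z − 7|/(√z + √7).
Restrict δ ≤ 7 so that |z − 7| < 7 forces z > 0, and then √z + √7 > √7.
Hence |√z − √7| < |z − 7|/√7, which is < ε once |z − 7| < √7·ε.
Take δ = min(7, √7·ε). If 0 < |z − 7| < δ then z > 0 and |√z − √7| < |z − 7|/√7 < ε.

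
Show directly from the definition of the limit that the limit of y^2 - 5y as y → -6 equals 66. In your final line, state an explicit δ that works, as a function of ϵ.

δ = min(1, ϵ/18)

Let ϵ > 0 be given. We want δ > 0 such that 0 < |y + 6| < δ implies |(y^2 - 5y) − 66| < ϵ.
(y^2 - 5y) − 66 = y^2 - 5y - 66 = (y + 6)(y - 11).
So |(y^2 - 5y) − 66| = |y + 6|·|y - 11|.
Require δ ≤ 1. Then |y + 6| < 1 gives |y| < 7, and by the triangle inequality |y - 11| ≤ 7 + 11 = 18.
Hence |(y^2 - 5y) − 66| ≤ 18|y + 6| < ϵ provided |y + 6| < ϵ/18.
Choosing δ = min(1, ϵ/18) ensures both conditions, hence |(y^2 - 5y) − 66| < ϵ.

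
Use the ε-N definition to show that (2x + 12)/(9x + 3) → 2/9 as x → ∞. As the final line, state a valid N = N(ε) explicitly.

N = (34/27)/ε

Suppose ε > 0. We seek N > 0 such that x > N implies |(2x + 12)/(9x + 3) − (2/9)| < ε.
(2x + 12)/(9x + 3) − (2/9) = (9(2x + 12) − 2(9x + 3)) / (9(9x + 3)) = 102/(9(9x + 3)).
For x > 0 we have 9x + 3 > 9x, so |(2x + 12)/(9x + 3) − (2/9)| = 102/(9(9x + 3)) < 102/(9·9x) = (34/27)/x.
Thus |(2x + 12)/(9x + 3) − (2/9)| < ε whenever x > (34/27)/ε.
Take N = (34/27)/ε. If x > N then |(2x + 12)/(9x + 3) − (2/9)| < (34/27)/x < ε.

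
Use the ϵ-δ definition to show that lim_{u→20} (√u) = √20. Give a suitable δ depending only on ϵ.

Let ϵ > 0 be given. We want δ > 0 such that 0 < |u − 20| < δ implies |√u − √20| < ϵ.
Rationalise: √u − √20 = (u − 20)/(√u + √20), so |√u − √20| = |u − 20|/(√u + √20).
Restrict δ ≤ 20 so that |u − 20| < 20 forces u > 0, and then √u + √20 > √20.
Hence |√u − √20| < |u − 20|/√20, which is < ϵ once |u − 20| < √20·ϵ.
Take δ = min(20, √20·ϵ). If 0 < |u − 20| < δ then u > 0 and |√u − √20| < |u − 20|/√20 < ϵ.

δ = min(20, √20·ϵ)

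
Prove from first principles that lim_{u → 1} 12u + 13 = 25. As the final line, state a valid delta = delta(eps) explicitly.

delta = eps/12

Let eps > 0 be given. We need delta > 0 so that 0 < |u − 1| < delta implies |(12u + 13) − 25| < eps.
Since (12u + 13) − 25 = 12(u − 1), we have |(12u + 13) − 25| = 12|u − 1|.
Thus it suffices that |u − 1| < eps/12.
Choosing delta = eps/12 gives |(12u + 13) − 25| = 12|u − 1| < eps whenever |u − 1| < delta.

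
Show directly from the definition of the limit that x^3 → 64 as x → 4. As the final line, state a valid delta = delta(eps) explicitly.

Suppose eps > 0. We seek delta > 0 with 0 < |x − 4| < delta ⇒ |x^3 − 64| < eps.
Factor: x^3 − 64 = (x − 4)(x^2 + 4x + 16), so |x^3 − 64| = |x − 4|·|x^2 + 4x + 16|.
Impose delta ≤ 2 so that |x| < 6; then |x^2 + 4x + 16| ≤ 76.
Hence |x^3 − 64| ≤ 76|x − 4|, which is < eps once |x − 4| < eps/76.
Take delta = min(2, eps/76). If 0 < |x − 4| < delta then both bounds hold and |x^3 − 64| ≤ 76|x − 4| < 76·(eps/76) = eps.

delta = min(2, eps/76)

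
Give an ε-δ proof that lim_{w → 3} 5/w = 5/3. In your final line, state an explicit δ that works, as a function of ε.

δ = min(3/2, (9/10)ε)

Suppose ε > 0. We seek δ > 0 such that 0 < |w − 3| < δ implies |5/w − (5/3)| < ε.
|5/w − (5/3)| = 5·|3 − w|/(3·|w|) = 5|w − 3|/(3|w|).
Restrict δ ≤ 3/2. Then |w − 3| < 3/2 gives |w| > 3/2, so 3|w| > 9/2.
Then |5/w − (5/3)| < 5|w − 3|/(9/2), which is < ε when |w − 3| < (9/10)ε.
Take δ = min(3/2, (9/10)ε). Then 0 < |w − 3| < δ gives both |w − 3| < 3/2 and |w − 3| < (9/10)ε, so |5/w − (5/3)| < ε.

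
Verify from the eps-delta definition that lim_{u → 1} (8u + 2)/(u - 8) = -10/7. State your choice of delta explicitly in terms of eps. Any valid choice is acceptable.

delta = min(7/2, (49/132)eps)

Fix eps > 0. We want delta > 0 with 0 < |u − 1| < delta ⇒ |(8u + 2)/(u - 8) + 10/7| < eps.
Combining over a common denominator, (8u + 2)/(u - 8) + 10/7 = [(8u + 2)·(-7) − 10·(u - 8)] / [(-7)·(u - 8)] = -66(u − 1) / ((-7)(u - 8)).
So |(8u + 2)/(u - 8) + 10/7| = 66|u − 1| / (7·|u − 8|).
Restrict delta ≤ 7/2. Then |u − 1| < 7/2 gives |u − 8| = |(u − 1) + (-7)| ≥ 7 − 7/2 = 7/2.
Hence |(8u + 2)/(u - 8) + 10/7| < 66|u − 1|/(7·(7/2)) = (132/49)|u − 1|, which is < eps once |u − 1| < (49/132)eps.
Take delta = min(7/2, (49/132)eps). Then 0 < |u − 1| < delta forces both bounds, so |(8u + 2)/(u - 8) + 10/7| < eps.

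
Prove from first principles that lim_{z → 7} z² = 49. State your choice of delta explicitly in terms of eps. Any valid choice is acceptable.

delta = min(2, eps/16)

Fix eps > 0. We seek delta > 0 with 0 < |z − 7| < delta ⇒ |z² − 49| < eps.
Factor: z² − 49 = (z − 7)(z + 7), so |z² − 49| = |z − 7|·|z + 7|.
Impose delta ≤ 2 so that |z| < 9; then |z + 7| ≤ 16.
Hence |z² − 49| ≤ 16|z − 7|, which is < eps once |z − 7| < eps/16.
Take delta = min(2, eps/16). If 0 < |z − 7| < delta then both bounds hold and |z² − 49| ≤ 16|z − 7| < 16·(eps/16) = eps.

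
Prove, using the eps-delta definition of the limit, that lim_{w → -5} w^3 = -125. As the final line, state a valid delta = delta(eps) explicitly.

Let eps > 0. We seek delta > 0 with 0 < |w + 5| < delta ⇒ |w^3 + 125| < eps.
Factor: w^3 + 125 = (w + 5)(w^2 - 5w + 25), so |w^3 + 125| = |w + 5|·|w^2 - 5w + 25|.
Restrict delta ≤ 1. Then |w + 5| < 1 gives |w| < 6, so by the triangle inequality |w^2 - 5w + 25| ≤ 6^2 + 5·6 + 25 = 91.
Hence |w^3 + 125| ≤ 91|w + 5|, which is < eps once |w + 5| < eps/91.
Take delta = min(1, eps/91). If 0 < |w + 5| < delta then both bounds hold and |w^3 + 125| ≤ 91|w + 5| < 91·(eps/91) = eps.

delta = min(1, eps/91)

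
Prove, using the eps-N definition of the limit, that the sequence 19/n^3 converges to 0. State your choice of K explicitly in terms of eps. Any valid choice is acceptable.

Suppose eps > 0. For n ≥ 1, |19/n^3 − 0| = 19/n^3.
19/n^3 < eps ⇔ n^3 > 19/eps ⇔ n > (19/eps)^{1/3}.
Take K = (19/eps)^{1/3}. Then n > K implies 19/n^3 < eps.

K = (19/eps)^{1/3}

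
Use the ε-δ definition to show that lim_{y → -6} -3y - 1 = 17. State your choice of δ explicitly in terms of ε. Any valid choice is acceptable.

Fix ε > 0. We need δ > 0 so that 0 < |y + 6| < δ implies |(-3y - 1) − 17| < ε.
|(-3y - 1) − 17| = |-3y - 18| = 3|y + 6|.
Thus it suffices that |y + 6| < ε/3.
Take δ = ε/3. If 0 < |y + 6| < δ then |(-3y - 1) − 17| = 3|y + 6| < 3·(ε/3) = ε.

δ = ε/3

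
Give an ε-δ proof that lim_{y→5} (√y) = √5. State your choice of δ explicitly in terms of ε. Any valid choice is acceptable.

δ = min(5, √5·ε)

Fix ε > 0. We want δ > 0 such that 0 < |y − 5| < δ implies |√y − √5| < ε.
Rationalise: √y − √5 = (y − 5)/(√y + √5), so |√y − √5| = |y − 5|/(√y + √5).
Restrict δ ≤ 5 so that |y − 5| < 5 forces y > 0, and then √y + √5 > √5.
Hence |√y − √5| < |y − 5|/√5, which is < ε once |y − 5| < √5·ε.
Take δ = min(5, √5·ε). If 0 < |y − 5| < δ then y > 0 and |√y − √5| < |y − 5|/√5 < ε.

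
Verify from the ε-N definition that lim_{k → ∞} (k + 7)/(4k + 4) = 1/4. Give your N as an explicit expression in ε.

N = (3/2)/ε

Suppose ε > 0. For k ≥ 1, |(k + 7)/(4k + 4) − (1/4)| = |24|/(4(4k + 4)) = 24/(4(4k + 4)).
Since 4k + 4 ≥ 4k for k ≥ 1, this is ≤ 24/(4·4k) = (3/2)/k.
So |(k + 7)/(4k + 4) − (1/4)| < ε whenever k > (3/2)/ε.
Take N = (3/2)/ε. If k > N then |(k + 7)/(4k + 4) − (1/4)| ≤ (3/2)/k < ε.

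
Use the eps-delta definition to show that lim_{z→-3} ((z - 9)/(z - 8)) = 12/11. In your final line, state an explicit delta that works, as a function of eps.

Suppose eps > 0. We want delta > 0 with 0 < |z + 3| < delta ⇒ |(z - 9)/(z - 8) − (12/11)| < eps.
Combining over a common denominator, (z - 9)/(z - 8) − (12/11) = [(z - 9)·(-11) − (-12)·(z - 8)] / [(-11)·(z - 8)] = 1(z + 3) / ((-11)(z - 8)).
So |(z - 9)/(z - 8) − (12/11)| = |z + 3| / (11·|z − 8|).
Restrict delta ≤ 11/2. Then |z + 3| < 11/2 gives |z − 8| = |(z + 3) + (-11)| ≥ 11 − 11/2 = 11/2.
Hence |(z - 9)/(z - 8) − (12/11)| < |z + 3|/(11·(11/2)) = (2/121)|z + 3|, which is < eps once |z + 3| < (121/2)eps.
Take delta = min(11/2, (121/2)eps). Then 0 < |z + 3| < delta forces both bounds, so |(z - 9)/(z - 8) − (12/11)| < eps.

delta = min(11/2, (121/2)eps)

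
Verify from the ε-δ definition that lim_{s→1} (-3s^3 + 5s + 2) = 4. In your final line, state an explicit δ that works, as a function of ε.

Let ε > 0 be given. We want δ > 0 such that 0 < |s − 1| < δ implies |(-3s^3 + 5s + 2) − 4| < ε.
(-3s^3 + 5s + 2) − 4 = -3s^3 + 5s - 2 = (s − 1)(-3s^2 - 3s + 2).
So |(-3s^3 + 5s + 2) − 4| = |s − 1|·|-3s^2 - 3s + 2|.
Assume first that |s − 1| < 1, so |s| < 2. Then |-3s^2 - 3s + 2| ≤ 3·2^2 + 3·2 + 2 = 20.
Hence |(-3s^3 + 5s + 2) − 4| ≤ 20|s − 1| < ε provided |s − 1| < ε/20.
Choosing δ = min(1, ε/20) ensures both conditions, hence |(-3s^3 + 5s + 2) − 4| < ε.

δ = min(1, ε/20)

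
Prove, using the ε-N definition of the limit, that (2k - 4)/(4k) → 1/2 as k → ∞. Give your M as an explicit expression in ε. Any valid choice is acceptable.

M = 1/ε

Suppose ε > 0. For k ≥ 1, |(2k - 4)/(4k) − (1/2)| = |-16|/(4(4k)) = 16/(4(4k)).
Since 4k ≥ 4k for k ≥ 1, this is ≤ 16/(4·4k) = 1/k.
So |(2k - 4)/(4k) − (1/2)| < ε whenever k > 1/ε.
Take M = 1/ε. If k > M then |(2k - 4)/(4k) − (1/2)| ≤ 1/k < ε.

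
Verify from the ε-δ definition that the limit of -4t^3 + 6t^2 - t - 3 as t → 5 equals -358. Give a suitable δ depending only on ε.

Fix ε > 0. We want δ > 0 such that 0 < |t − 5| < δ implies |(-4t^3 + 6t^2 - t - 3) + 358| < ε.
(-4t^3 + 6t^2 - t - 3) + 358 = -4t^3 + 6t^2 - t + 355 = (t − 5)(-4t^2 - 14t - 71).
So |(-4t^3 + 6t^2 - t - 3) + 358| = |t − 5|·|-4t^2 - 14t - 71|.
Assume first that |t − 5| < 2, so |t| < 7. Then |-4t^2 - 14t - 71| ≤ 4·7^2 + 14·7 + 71 = 365.
Hence |(-4t^3 + 6t^2 - t - 3) + 358| ≤ 365|t − 5| < ε provided |t − 5| < ε/365.
Take δ = min(2, ε/365). Then 0 < |t − 5| < δ gives both |t − 5| < 2 and |t − 5| < ε/365, so |(-4t^3 + 6t^2 - t - 3) + 358| < ε.

δ = min(2, ε/365)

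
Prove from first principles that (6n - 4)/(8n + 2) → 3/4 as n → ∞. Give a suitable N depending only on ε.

Let ε > 0 be given. For n ≥ 1, |(6n - 4)/(8n + 2) − (3/4)| = |-44|/(8(8n + 2)) = 44/(8(8n + 2)).
Since 8n + 2 ≥ 8n for n ≥ 1, this is ≤ 44/(8·8n) = (11/16)/n.
So |(6n - 4)/(8n + 2) − (3/4)| < ε whenever n > (11/16)/ε.
Take N = (11/16)/ε. If n > N then |(6n - 4)/(8n + 2) − (3/4)| ≤ (11/16)/n < ε.

N = (11/16)/ε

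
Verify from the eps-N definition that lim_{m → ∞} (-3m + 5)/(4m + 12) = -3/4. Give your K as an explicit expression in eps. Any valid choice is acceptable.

K = (7/2)/eps

Suppose eps > 0. For m ≥ 1, |(-3m + 5)/(4m + 12) + 3/4| = |56|/(4(4m + 12)) = 56/(4(4m + 12)).
Since 4m + 12 ≥ 4m for m ≥ 1, this is ≤ 56/(4·4m) = (7/2)/m.
So |(-3m + 5)/(4m + 12) + 3/4| < eps whenever m > (7/2)/eps.
Take K = (7/2)/eps. If m > K then |(-3m + 5)/(4m + 12) + 3/4| ≤ (7/2)/m < eps.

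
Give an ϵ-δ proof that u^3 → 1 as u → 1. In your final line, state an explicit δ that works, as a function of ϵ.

Suppose ϵ > 0. We seek δ > 0 with 0 < |u − 1| < δ ⇒ |u^3 − 1| < ϵ.
Factor: u^3 − 1 = (u − 1)(u^2 + u + 1), so |u^3 − 1| = |u − 1|·|u^2 + u + 1|.
Restrict δ ≤ 1. Then |u − 1| < 1 gives |u| < 2, so by the triangle inequality |u^2 + u + 1| ≤ 2^2 + 2 + 1 = 7.
Hence |u^3 − 1| ≤ 7|u − 1|, which is < ϵ once |u − 1| < ϵ/7.
Take δ = min(1, ϵ/7). If 0 < |u − 1| < δ then both bounds hold and |u^3 − 1| ≤ 7|u − 1| < 7·(ϵ/7) = ϵ.

δ = min(1, ϵ/7)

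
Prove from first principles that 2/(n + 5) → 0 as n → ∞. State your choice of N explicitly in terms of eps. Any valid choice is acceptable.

Fix eps > 0. For n ≥ 1, |2/(n + 5) − 0| = 2/(n + 5) ≤ 2/n.
We need 2/n < eps, i.e. n > 2/eps.
Take N = 2/eps. If n > N then |2/(n + 5)| ≤ 2/n < eps.

N = 2/eps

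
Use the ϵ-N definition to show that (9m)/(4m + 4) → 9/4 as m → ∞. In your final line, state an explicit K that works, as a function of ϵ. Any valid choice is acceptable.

K = (9/4)/ϵ

Let ϵ > 0. For m ≥ 1, |(9m)/(4m + 4) − (9/4)| = |-36|/(4(4m + 4)) = 36/(4(4m + 4)).
Since 4m + 4 ≥ 4m for m ≥ 1, this is ≤ 36/(4·4m) = (9/4)/m.
So |(9m)/(4m + 4) − (9/4)| < ϵ whenever m > (9/4)/ϵ.
Take K = (9/4)/ϵ. If m > K then |(9m)/(4m + 4) − (9/4)| ≤ (9/4)/m < ϵ.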